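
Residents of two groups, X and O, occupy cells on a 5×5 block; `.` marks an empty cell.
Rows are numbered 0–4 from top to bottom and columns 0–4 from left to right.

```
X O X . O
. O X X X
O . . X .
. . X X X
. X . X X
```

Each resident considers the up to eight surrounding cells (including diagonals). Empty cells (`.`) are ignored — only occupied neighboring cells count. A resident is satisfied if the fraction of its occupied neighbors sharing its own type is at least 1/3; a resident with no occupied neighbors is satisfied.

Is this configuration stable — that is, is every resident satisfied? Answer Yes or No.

No

(0,0)X 0/2 unhappy
(0,1)O 1/4 unhappy
(0,2)X 2/4 ok
(0,4)O 0/2 unhappy
(1,1)O 2/5 ok
(1,2)X 3/5 ok
(1,3)X 4/5 ok
(1,4)X 2/3 ok
(2,0)O 1/1 ok
(2,3)X 6/6 ok
(3,2)X 4/4 ok
(3,3)X 5/5 ok
(3,4)X 4/4 ok
(4,1)X 1/1 ok
(4,3)X 4/4 ok
(4,4)X 3/3 ok
For instance (0,0) has only 0/2 same-type neighbors, below 1/3.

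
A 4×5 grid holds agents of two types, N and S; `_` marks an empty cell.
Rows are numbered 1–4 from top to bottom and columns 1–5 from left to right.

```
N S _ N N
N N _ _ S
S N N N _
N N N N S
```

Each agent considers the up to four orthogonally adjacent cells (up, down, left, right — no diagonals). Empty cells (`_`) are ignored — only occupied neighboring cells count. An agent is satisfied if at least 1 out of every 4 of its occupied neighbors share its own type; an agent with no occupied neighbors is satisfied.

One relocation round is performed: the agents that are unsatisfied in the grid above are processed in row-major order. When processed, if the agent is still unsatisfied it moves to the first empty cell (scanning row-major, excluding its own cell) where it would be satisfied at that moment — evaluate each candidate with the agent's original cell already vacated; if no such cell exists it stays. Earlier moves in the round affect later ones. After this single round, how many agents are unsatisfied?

0

Initially unsatisfied (in order): (1,2), (2,5), (3,1), (4,5).
  (1,2) → (2,4).
  (2,5): now satisfied by earlier moves; stays.
  (3,1) → (2,3).
  (4,5) → (1,3).
Resulting grid:
N _ S N N
N N S S S
_ N N N _
N N N N _
All satisfied now.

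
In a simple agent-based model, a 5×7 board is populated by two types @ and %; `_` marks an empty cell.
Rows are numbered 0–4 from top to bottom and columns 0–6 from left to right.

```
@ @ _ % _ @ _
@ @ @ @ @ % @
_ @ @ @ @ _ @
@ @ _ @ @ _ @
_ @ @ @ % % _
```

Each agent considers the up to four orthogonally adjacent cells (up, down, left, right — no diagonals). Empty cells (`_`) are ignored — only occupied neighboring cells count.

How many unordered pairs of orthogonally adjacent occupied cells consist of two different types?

6

Scan each occupied cell's neighbors to the right and below so each pair is counted once.
Row 0: @(0,0)–@(0,1)= @(0,0)–@(1,0)= @(0,1)–@(1,1)= %(0,3)–@(1,3)≠ @(0,5)–%(1,5)≠  → 2/5 unlike.
Row 1: @(1,0)–@(1,1)= @(1,1)–@(1,2)= @(1,1)–@(2,1)= @(1,2)–@(1,3)= @(1,2)–@(2,2)= @(1,3)–@(1,4)= @(1,3)–@(2,3)= @(1,4)–%(1,5)≠ @(1,4)–@(2,4)= %(1,5)–@(1,6)≠ @(1,6)–@(2,6)=  → 2/11 unlike.
Row 2: @(2,1)–@(2,2)= @(2,1)–@(3,1)= @(2,2)–@(2,3)= @(2,3)–@(2,4)= @(2,3)–@(3,3)= @(2,4)–@(3,4)= @(2,6)–@(3,6)=  → 0/7 unlike.
Row 3: @(3,0)–@(3,1)= @(3,1)–@(4,1)= @(3,3)–@(3,4)= @(3,3)–@(4,3)= @(3,4)–%(4,4)≠  → 1/5 unlike.
Row 4: @(4,1)–@(4,2)= @(4,2)–@(4,3)= @(4,3)–%(4,4)≠ %(4,4)–%(4,5)=  → 1/4 unlike.
Total adjacent occupied pairs: 32; unlike-type pairs: 6.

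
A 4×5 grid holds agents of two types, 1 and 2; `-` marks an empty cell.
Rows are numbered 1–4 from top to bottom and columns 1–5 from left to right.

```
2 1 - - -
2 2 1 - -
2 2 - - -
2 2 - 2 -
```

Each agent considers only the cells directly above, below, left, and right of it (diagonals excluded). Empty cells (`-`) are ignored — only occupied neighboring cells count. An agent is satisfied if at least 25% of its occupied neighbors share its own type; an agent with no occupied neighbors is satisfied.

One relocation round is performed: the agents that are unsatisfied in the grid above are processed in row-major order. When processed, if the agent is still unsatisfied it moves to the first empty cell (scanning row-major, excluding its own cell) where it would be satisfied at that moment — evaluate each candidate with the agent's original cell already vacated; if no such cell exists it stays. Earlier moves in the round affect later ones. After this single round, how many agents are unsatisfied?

Initially unsatisfied (in order): (1,2), (2,3).
  (1,2) → (1,3).
  (2,3): now satisfied by earlier moves; stays.
Resulting grid:
2 - 1 - -
2 2 1 - -
2 2 - - -
2 2 - 2 -
All satisfied now.

0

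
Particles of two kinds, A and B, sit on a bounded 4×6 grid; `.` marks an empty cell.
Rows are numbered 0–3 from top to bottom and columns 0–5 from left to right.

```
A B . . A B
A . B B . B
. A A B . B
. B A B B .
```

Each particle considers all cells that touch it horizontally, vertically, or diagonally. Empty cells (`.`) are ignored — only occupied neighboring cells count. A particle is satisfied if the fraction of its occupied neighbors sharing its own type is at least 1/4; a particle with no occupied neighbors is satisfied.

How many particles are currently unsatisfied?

Row 0: (0,0)A 1/2 ✓ · (0,1)B 1/3 ✓ · (0,4)A 0/3 ✗ · (0,5)B 1/2 ✓
Row 1: (1,0)A 2/3 ✓ · (1,2)B 3/5 ✓ · (1,3)B 2/4 ✓ · (1,5)B 2/3 ✓
Row 2: (2,1)A 3/5 ✓ · (2,2)A 2/7 ✓ · (2,3)B 4/6 ✓ · (2,5)B 2/2 ✓
Row 3: (3,1)B 0/3 ✗ · (3,2)A 2/5 ✓ · (3,3)B 2/4 ✓ · (3,4)B 3/3 ✓
Unsatisfied: (0,4), (3,1) — 2 in total.

2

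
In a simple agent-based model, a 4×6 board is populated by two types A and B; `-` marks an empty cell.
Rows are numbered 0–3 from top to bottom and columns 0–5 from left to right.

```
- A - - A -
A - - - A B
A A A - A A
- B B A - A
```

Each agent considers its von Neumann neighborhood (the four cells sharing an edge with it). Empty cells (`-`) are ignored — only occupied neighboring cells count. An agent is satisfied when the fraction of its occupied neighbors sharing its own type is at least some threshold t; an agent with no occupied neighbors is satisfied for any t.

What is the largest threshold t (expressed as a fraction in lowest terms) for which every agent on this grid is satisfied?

Row 0: (0,1)A — no occupied neighbors · (0,4)A 1/1
Row 1: (1,0)A 1/1 · (1,4)A 2/3 · (1,5)B 0/2
Row 2: (2,0)A 2/2 · (2,1)A 2/3 · (2,2)A 1/2 · (2,4)A 2/2 · (2,5)A 2/3
Row 3: (3,1)B 1/2 · (3,2)B 1/3 · (3,3)A 0/1 · (3,5)A 1/1
The smallest same-type fraction is 0/2 at (1,5), which reduces to 0/1. Any threshold above that leaves this agent unsatisfied.

0/1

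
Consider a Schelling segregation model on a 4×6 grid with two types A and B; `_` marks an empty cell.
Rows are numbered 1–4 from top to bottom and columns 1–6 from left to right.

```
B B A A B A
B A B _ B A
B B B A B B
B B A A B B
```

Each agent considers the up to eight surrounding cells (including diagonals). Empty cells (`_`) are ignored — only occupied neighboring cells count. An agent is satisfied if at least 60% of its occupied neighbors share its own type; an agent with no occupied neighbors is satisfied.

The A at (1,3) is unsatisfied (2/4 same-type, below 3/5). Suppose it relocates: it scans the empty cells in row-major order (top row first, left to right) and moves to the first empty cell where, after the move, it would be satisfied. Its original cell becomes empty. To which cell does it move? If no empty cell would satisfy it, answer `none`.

none

Vacating (1,3). Empty cells in order:
  (2,4): 2/7 same-type → still unsatisfied.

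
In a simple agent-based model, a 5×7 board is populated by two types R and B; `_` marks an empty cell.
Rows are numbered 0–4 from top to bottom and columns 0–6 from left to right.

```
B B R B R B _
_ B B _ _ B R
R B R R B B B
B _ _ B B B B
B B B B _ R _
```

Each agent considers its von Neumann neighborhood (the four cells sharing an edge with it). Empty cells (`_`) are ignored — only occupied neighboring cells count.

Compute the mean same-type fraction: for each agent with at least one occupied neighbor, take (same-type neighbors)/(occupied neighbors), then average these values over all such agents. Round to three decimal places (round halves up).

Row 0: (0,0)B 1/1 · (0,1)B 2/3 · (0,2)R 0/3 · (0,3)B 0/2 · (0,4)R 0/2 · (0,5)B 1/2
Row 1: (1,1)B 3/3 · (1,2)B 1/3 · (1,5)B 2/3 · (1,6)R 0/2
Row 2: (2,0)R 0/2 · (2,1)B 1/3 · (2,2)R 1/3 · (2,3)R 1/3 · (2,4)B 2/3 · (2,5)B 4/4 · (2,6)B 2/3
Row 3: (3,0)B 1/2 · (3,3)B 2/3 · (3,4)B 3/3 · (3,5)B 3/4 · (3,6)B 2/2
Row 4: (4,0)B 2/2 · (4,1)B 2/2 · (4,2)B 2/2 · (4,3)B 2/2 · (4,5)R 0/1
Sum over 27 agents: 1/1 + 2/3 + 0/3 + 0/2 + 0/2 + 1/2 + 3/3 + 1/3 + 2/3 + 0/2 + 0/2 + 1/3 + 1/3 + 1/3 + 2/3 + 4/4 + 2/3 + 1/2 + 2/3 + 3/3 + 3/4 + 2/2 + 2/2 + 2/2 + 2/2 + 2/2 + 0/1 = 185/12; mean = 185/12 ÷ 27 = 185/324 = 0.570987… → 0.571.

0.571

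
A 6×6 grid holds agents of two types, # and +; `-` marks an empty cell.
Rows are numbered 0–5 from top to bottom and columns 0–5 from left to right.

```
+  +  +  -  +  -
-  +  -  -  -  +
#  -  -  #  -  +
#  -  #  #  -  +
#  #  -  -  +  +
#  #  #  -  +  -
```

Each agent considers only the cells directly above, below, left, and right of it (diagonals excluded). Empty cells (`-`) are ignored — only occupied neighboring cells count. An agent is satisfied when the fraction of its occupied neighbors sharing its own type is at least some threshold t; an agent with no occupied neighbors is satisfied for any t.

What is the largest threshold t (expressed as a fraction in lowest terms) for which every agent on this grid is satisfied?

1/1

Row 0: (0,0)+ 1/1 · (0,1)+ 3/3 · (0,2)+ 1/1 · (0,4)+ — no occupied neighbors
Row 1: (1,1)+ 1/1 · (1,5)+ 1/1
Row 2: (2,0)# 1/1 · (2,3)# 1/1 · (2,5)+ 2/2
Row 3: (3,0)# 2/2 · (3,2)# 1/1 · (3,3)# 2/2 · (3,5)+ 2/2
Row 4: (4,0)# 3/3 · (4,1)# 2/2 · (4,4)+ 2/2 · (4,5)+ 2/2
Row 5: (5,0)# 2/2 · (5,1)# 3/3 · (5,2)# 1/1 · (5,4)+ 1/1
The smallest same-type fraction is 1/1 at (0,0), which reduces to 1/1. Any threshold above that leaves this agent unsatisfied.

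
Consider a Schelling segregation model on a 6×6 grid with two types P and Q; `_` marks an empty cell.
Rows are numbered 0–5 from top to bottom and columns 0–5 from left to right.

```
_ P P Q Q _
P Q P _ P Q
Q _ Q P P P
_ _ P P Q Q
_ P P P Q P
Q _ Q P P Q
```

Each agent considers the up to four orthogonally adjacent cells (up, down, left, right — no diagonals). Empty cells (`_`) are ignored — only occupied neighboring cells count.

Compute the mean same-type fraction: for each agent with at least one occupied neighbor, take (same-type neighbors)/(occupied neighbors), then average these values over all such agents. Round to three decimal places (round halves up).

0.392

(0,1)P 1/2
(0,2)P 2/3
(0,3)Q 1/2
(0,4)Q 1/2
(1,0)P 0/2
(1,1)Q 0/3
(1,2)P 1/3
(1,4)P 1/3
(1,5)Q 0/2
(2,0)Q 0/1
(2,2)Q 0/3
(2,3)P 2/3
(2,4)P 3/4
(2,5)P 1/3
(3,2)P 2/3
(3,3)P 3/4
(3,4)Q 2/4
(3,5)Q 1/3
(4,1)P 1/1
(4,2)P 3/4
(4,3)P 3/4
(4,4)Q 1/4
(4,5)P 0/3
(5,0)Q — no occupied neighbors
(5,2)Q 0/2
(5,3)P 2/3
(5,4)P 1/3
(5,5)Q 0/2
Sum over 27 agents: 1/2 + 2/3 + 1/2 + 1/2 + 0/2 + 0/3 + 1/3 + 1/3 + 0/2 + 0/1 + 0/3 + 2/3 + 3/4 + 1/3 + 2/3 + 3/4 + 2/4 + 1/3 + 1/1 + 3/4 + 3/4 + 1/4 + 0/3 + 0/2 + 2/3 + 1/3 + 0/2 = 127/12; mean = 127/12 ÷ 27 = 127/324 = 0.391975… → 0.392.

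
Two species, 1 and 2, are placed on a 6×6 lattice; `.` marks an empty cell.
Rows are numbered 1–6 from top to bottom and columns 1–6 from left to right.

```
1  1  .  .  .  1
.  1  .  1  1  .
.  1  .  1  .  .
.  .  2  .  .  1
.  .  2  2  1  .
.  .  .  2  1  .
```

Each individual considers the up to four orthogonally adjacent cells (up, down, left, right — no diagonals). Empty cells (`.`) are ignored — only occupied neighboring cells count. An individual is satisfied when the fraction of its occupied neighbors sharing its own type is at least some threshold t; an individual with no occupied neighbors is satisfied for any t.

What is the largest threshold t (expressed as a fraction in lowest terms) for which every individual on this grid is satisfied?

1/2

Row 1: (1,1)1 1/1 · (1,2)1 2/2 · (1,6)1 — no occupied neighbors
Row 2: (2,2)1 2/2 · (2,4)1 2/2 · (2,5)1 1/1
Row 3: (3,2)1 1/1 · (3,4)1 1/1
Row 4: (4,3)2 1/1 · (4,6)1 — no occupied neighbors
Row 5: (5,3)2 2/2 · (5,4)2 2/3 · (5,5)1 1/2
Row 6: (6,4)2 1/2 · (6,5)1 1/2
The smallest same-type fraction is 1/2 at (5,5), which reduces to 1/2. Any threshold above that leaves this individual unsatisfied.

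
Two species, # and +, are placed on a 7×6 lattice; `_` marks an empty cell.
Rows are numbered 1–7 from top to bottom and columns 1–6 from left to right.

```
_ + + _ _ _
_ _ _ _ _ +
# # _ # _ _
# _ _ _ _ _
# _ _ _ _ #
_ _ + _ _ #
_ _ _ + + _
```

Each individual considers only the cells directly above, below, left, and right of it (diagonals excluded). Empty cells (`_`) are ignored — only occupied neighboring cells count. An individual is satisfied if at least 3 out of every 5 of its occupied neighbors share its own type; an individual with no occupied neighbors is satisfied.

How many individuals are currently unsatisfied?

(1,2)+ 1/1 ✓
(1,3)+ 1/1 ✓
(2,6)+ 0/0 ✓
(3,1)# 2/2 ✓
(3,2)# 1/1 ✓
(3,4)# 0/0 ✓
(4,1)# 2/2 ✓
(5,1)# 1/1 ✓
(5,6)# 1/1 ✓
(6,3)+ 0/0 ✓
(6,6)# 1/1 ✓
(7,4)+ 1/1 ✓
(7,5)+ 1/1 ✓
Every one meets the threshold.

0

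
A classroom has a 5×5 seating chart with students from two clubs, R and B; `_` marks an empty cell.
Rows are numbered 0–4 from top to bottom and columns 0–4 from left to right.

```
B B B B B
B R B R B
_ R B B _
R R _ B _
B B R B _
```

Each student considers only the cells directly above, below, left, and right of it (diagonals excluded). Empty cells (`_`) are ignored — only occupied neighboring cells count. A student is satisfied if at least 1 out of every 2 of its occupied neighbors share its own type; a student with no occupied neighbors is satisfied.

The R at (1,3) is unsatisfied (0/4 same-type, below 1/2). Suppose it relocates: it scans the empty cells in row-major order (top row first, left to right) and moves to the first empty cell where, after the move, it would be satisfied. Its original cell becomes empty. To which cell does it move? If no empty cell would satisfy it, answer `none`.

Vacating (1,3). Empty cells in order:
  (2,0): 2/3 same-type → satisfied — stop here.

(2,0)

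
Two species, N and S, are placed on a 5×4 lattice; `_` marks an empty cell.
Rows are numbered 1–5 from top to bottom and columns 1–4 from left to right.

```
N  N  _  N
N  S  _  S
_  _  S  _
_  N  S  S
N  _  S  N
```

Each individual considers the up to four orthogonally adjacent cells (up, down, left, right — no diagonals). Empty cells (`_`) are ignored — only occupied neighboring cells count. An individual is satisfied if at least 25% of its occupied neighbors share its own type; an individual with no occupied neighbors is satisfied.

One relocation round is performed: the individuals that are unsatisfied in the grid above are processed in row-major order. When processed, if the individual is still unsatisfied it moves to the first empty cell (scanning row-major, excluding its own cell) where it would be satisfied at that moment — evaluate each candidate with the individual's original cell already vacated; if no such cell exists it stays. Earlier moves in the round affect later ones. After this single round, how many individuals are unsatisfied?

0

Initially unsatisfied (in order): (1,4), (2,2), (2,4), (4,2), (5,4).
  (1,4) → (1,3).
  (2,2) → (1,4).
  (2,4): now satisfied by earlier moves; stays.
  (4,2) → (2,2).
  (5,4) → (2,3).
Resulting grid:
N N N S
N N N S
_ _ S _
_ _ S S
N _ S _
All satisfied now.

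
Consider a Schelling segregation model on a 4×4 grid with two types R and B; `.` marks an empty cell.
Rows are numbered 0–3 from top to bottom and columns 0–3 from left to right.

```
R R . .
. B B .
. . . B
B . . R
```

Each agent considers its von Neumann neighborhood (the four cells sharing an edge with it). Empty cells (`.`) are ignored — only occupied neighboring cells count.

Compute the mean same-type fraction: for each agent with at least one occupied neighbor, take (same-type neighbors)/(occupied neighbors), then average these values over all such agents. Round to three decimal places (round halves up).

0.500

(0,0)R 1/1
(0,1)R 1/2
(1,1)B 1/2
(1,2)B 1/1
(2,3)B 0/1
(3,0)B — no occupied neighbors
(3,3)R 0/1
Sum over 6 agents: 1/1 + 1/2 + 1/2 + 1/1 + 0/1 + 0/1 = 3; mean = 3 ÷ 6 = 1/2 = 0.5 → 0.500.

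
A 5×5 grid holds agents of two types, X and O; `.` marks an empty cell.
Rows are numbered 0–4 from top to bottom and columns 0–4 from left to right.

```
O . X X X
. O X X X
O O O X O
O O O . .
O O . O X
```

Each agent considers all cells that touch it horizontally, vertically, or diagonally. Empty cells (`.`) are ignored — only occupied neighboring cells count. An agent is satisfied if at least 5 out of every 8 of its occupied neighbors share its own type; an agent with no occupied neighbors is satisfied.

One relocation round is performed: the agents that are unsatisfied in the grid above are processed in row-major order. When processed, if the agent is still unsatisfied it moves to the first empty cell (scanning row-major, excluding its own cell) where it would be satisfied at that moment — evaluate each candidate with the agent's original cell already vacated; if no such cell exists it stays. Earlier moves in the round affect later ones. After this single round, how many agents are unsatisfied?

0

Initially unsatisfied (in order): (1,2), (2,2), (2,3), (2,4), (4,3), (4,4).
  (1,2): no empty cell satisfies it; stays.
  (2,2) → (1,0).
  (2,3): no empty cell satisfies it; stays.
  (2,4) → (4,2).
  (4,3): now satisfied by earlier moves; stays.
  (4,4) → (2,4).
Resulting grid:
O . X X X
O O X X X
O O . X X
O O O . .
O O O O .
All satisfied now.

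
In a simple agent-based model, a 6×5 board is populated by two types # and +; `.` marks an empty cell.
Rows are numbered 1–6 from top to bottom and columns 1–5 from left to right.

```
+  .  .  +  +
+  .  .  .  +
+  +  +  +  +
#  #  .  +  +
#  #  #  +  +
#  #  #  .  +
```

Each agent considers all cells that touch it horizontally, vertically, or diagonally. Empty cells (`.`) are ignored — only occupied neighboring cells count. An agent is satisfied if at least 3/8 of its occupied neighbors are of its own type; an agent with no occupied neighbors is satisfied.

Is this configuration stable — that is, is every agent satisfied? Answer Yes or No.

Yes

(1,1)+ 1/1 ok
(1,4)+ 2/2 ok
(1,5)+ 2/2 ok
(2,1)+ 3/3 ok
(2,5)+ 4/4 ok
(3,1)+ 2/4 ok
(3,2)+ 3/5 ok
(3,3)+ 3/4 ok
(3,4)+ 5/5 ok
(3,5)+ 4/4 ok
(4,1)# 3/5 ok
(4,2)# 4/7 ok
(4,4)+ 6/7 ok
(4,5)+ 5/5 ok
(5,1)# 5/5 ok
(5,2)# 7/7 ok
(5,3)# 4/6 ok
(5,4)+ 4/6 ok
(5,5)+ 4/4 ok
(6,1)# 3/3 ok
(6,2)# 5/5 ok
(6,3)# 3/4 ok
(6,5)+ 2/2 ok
All meet the threshold, so the configuration is stable.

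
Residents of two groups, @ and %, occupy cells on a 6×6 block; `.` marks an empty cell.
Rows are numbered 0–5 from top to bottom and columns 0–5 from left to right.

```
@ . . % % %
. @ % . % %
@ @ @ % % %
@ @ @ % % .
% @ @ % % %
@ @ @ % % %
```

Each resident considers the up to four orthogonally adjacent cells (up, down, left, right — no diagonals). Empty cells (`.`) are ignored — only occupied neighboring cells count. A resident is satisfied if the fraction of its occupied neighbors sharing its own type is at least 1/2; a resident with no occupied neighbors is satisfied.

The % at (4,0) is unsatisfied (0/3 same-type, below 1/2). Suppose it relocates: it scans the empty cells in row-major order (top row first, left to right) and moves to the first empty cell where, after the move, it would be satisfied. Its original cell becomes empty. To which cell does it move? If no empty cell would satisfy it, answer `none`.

(0,2)

Vacating (4,0). Empty cells in order:
  (0,1): 0/2 same-type → still unsatisfied.
  (0,2): 2/2 same-type → satisfied — stop here.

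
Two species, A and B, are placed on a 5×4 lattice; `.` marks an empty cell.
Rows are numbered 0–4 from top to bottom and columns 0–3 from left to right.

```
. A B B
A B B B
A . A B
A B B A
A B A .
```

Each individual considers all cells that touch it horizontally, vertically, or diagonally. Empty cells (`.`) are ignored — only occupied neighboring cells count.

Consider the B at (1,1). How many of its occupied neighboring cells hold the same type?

2

Occupied neighbors of (1,1): (0,1)=A, (0,2)=B, (1,0)=A, (1,2)=B, (2,0)=A, (2,2)=A.
Same type (B): 2 of 6.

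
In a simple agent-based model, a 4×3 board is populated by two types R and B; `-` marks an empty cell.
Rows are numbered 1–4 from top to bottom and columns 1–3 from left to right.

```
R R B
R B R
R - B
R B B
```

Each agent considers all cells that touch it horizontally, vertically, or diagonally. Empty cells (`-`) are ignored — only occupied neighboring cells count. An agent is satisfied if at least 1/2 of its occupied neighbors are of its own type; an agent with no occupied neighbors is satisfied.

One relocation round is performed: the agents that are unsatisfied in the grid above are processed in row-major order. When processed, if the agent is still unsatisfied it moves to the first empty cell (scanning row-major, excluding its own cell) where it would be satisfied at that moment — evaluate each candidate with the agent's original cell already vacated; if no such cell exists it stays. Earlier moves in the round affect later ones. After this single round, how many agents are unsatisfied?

Initially unsatisfied (in order): (1,3), (2,2), (2,3).
  (1,3) → (3,2).
  (2,2): no empty cell satisfies it; stays.
  (2,3) → (1,3).
Resulting grid:
R R R
R B -
R B B
R B B
Unsatisfied now: (2,2), (3,1), (4,1).

3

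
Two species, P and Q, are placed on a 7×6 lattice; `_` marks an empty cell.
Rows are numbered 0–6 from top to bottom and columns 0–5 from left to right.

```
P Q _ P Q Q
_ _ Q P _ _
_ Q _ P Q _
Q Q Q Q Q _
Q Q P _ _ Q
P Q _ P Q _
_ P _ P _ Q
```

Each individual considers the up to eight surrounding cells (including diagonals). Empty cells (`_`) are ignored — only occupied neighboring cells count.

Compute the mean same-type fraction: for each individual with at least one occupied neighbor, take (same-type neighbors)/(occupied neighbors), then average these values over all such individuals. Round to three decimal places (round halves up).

(0,0)P 0/1
(0,1)Q 1/2
(0,3)P 1/3
(0,4)Q 1/3
(0,5)Q 1/1
(1,2)Q 2/5
(1,3)P 2/5
(2,1)Q 4/4
(2,3)P 1/6
(2,4)Q 2/4
(3,0)Q 4/4
(3,1)Q 5/6
(3,2)Q 4/6
(3,3)Q 3/5
(3,4)Q 3/4
(4,0)Q 4/5
(4,1)Q 5/7
(4,2)P 1/6
(4,5)Q 2/2
(5,0)P 1/4
(5,1)Q 2/5
(5,3)P 2/3
(5,4)Q 2/4
(6,1)P 1/2
(6,3)P 1/2
(6,5)Q 1/1
Sum over 26 individuals: 0/1 + 1/2 + 1/3 + 1/3 + 1/1 + 2/5 + 2/5 + 4/4 + 1/6 + 2/4 + 4/4 + 5/6 + 4/6 + 3/5 + 3/4 + 4/5 + 5/7 + 1/6 + 2/2 + 1/4 + 2/5 + 2/3 + 2/4 + 1/2 + 1/2 + 1/1 = 1573/105; mean = 1573/105 ÷ 26 = 121/210 = 0.576190… → 0.576.

0.576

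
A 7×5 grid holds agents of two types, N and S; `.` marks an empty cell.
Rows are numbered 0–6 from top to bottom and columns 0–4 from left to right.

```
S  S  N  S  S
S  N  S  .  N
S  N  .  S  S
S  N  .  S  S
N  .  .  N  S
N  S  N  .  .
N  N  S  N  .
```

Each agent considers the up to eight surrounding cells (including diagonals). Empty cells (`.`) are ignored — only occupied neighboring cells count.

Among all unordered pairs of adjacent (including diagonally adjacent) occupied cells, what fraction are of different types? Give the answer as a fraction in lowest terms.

Scan each occupied cell's neighbors to the right and below (and the two forward diagonals) so each pair is counted once.
From row 0: 7 unlike of 14 pairs (running 7/14).
From row 1: 7 unlike of 10 pairs (running 14/24).
From row 2: 3 unlike of 10 pairs (running 17/34).
From row 3: 4 unlike of 8 pairs (running 21/42).
From row 4: 2 unlike of 4 pairs (running 23/46).
From row 5: 5 unlike of 10 pairs (running 28/56).
From row 6: 2 unlike of 3 pairs (running 30/59).
Total adjacent occupied pairs: 59; unlike-type pairs: 30.
30/59 is already in lowest terms.

30/59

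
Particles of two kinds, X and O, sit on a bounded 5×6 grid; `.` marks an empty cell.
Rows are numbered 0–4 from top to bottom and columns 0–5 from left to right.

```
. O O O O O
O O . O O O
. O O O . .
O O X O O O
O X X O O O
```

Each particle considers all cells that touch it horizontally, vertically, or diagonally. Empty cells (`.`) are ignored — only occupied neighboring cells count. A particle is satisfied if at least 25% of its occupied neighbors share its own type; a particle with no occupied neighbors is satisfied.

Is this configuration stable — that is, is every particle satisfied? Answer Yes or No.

Row 0: (0,1)O 3/3 satisfied · (0,2)O 4/4 satisfied · (0,3)O 4/4 satisfied · (0,4)O 5/5 satisfied · (0,5)O 3/3 satisfied
Row 1: (1,0)O 3/3 satisfied · (1,1)O 5/5 satisfied · (1,3)O 6/6 satisfied · (1,4)O 6/6 satisfied · (1,5)O 3/3 satisfied
Row 2: (2,1)O 5/6 satisfied · (2,2)O 6/7 satisfied · (2,3)O 5/6 satisfied
Row 3: (3,0)O 3/4 satisfied · (3,1)O 4/7 satisfied · (3,2)X 2/8 satisfied · (3,3)O 5/7 satisfied · (3,4)O 6/6 satisfied · (3,5)O 3/3 satisfied
Row 4: (4,0)O 2/3 satisfied · (4,1)X 2/5 satisfied · (4,2)X 2/5 satisfied · (4,3)O 3/5 satisfied · (4,4)O 5/5 satisfied · (4,5)O 3/3 satisfied
All meet the threshold, so the configuration is stable.

Yes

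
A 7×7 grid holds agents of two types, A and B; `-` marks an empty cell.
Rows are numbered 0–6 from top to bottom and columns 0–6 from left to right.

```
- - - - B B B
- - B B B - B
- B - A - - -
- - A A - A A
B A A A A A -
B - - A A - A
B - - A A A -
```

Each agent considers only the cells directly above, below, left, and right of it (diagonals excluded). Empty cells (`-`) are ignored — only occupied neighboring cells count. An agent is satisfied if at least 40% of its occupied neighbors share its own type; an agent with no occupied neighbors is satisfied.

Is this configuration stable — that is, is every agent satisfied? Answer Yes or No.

Yes

Row 0: (0,4)B 2/2 ✓ · (0,5)B 2/2 ✓ · (0,6)B 2/2 ✓
Row 1: (1,2)B 1/1 ✓ · (1,3)B 2/3 ✓ · (1,4)B 2/2 ✓ · (1,6)B 1/1 ✓
Row 2: (2,1)B 0/0 ✓ · (2,3)A 1/2 ✓
Row 3: (3,2)A 2/2 ✓ · (3,3)A 3/3 ✓ · (3,5)A 2/2 ✓ · (3,6)A 1/1 ✓
Row 4: (4,0)B 1/2 ✓ · (4,1)A 1/2 ✓ · (4,2)A 3/3 ✓ · (4,3)A 4/4 ✓ · (4,4)A 3/3 ✓ · (4,5)A 2/2 ✓
Row 5: (5,0)B 2/2 ✓ · (5,3)A 3/3 ✓ · (5,4)A 3/3 ✓ · (5,6)A 0/0 ✓
Row 6: (6,0)B 1/1 ✓ · (6,3)A 2/2 ✓ · (6,4)A 3/3 ✓ · (6,5)A 1/1 ✓
All meet the threshold, so the configuration is stable.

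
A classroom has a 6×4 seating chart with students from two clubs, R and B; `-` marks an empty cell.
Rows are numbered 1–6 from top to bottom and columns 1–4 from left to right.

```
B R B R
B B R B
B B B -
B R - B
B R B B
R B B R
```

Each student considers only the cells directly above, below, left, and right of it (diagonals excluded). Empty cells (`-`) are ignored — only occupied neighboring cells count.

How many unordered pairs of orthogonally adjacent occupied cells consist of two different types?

18

Scan each occupied cell's neighbors to the right and below so each pair is counted once.
Row 1: B(1,1)–R(1,2)≠ B(1,1)–B(2,1)= R(1,2)–B(1,3)≠ R(1,2)–B(2,2)≠ B(1,3)–R(1,4)≠ B(1,3)–R(2,3)≠ R(1,4)–B(2,4)≠  → 6/7 unlike.
Row 2: B(2,1)–B(2,2)= B(2,1)–B(3,1)= B(2,2)–R(2,3)≠ B(2,2)–B(3,2)= R(2,3)–B(2,4)≠ R(2,3)–B(3,3)≠  → 3/6 unlike.
Row 3: B(3,1)–B(3,2)= B(3,1)–B(4,1)= B(3,2)–B(3,3)= B(3,2)–R(4,2)≠  → 1/4 unlike.
Row 4: B(4,1)–R(4,2)≠ B(4,1)–B(5,1)= R(4,2)–R(5,2)= B(4,4)–B(5,4)=  → 1/4 unlike.
Row 5: B(5,1)–R(5,2)≠ B(5,1)–R(6,1)≠ R(5,2)–B(5,3)≠ R(5,2)–B(6,2)≠ B(5,3)–B(5,4)= B(5,3)–B(6,3)= B(5,4)–R(6,4)≠  → 5/7 unlike.
Row 6: R(6,1)–B(6,2)≠ B(6,2)–B(6,3)= B(6,3)–R(6,4)≠  → 2/3 unlike.
Total adjacent occupied pairs: 31; unlike-type pairs: 18.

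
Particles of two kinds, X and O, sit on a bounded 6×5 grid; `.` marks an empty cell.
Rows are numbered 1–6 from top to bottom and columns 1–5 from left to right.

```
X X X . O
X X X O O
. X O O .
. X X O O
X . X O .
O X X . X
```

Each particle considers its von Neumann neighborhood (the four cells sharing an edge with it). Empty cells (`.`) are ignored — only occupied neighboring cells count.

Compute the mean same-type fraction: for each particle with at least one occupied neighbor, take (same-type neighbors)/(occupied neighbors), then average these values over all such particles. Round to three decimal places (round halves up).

(1,1)X 2/2
(1,2)X 3/3
(1,3)X 2/2
(1,5)O 1/1
(2,1)X 2/2
(2,2)X 4/4
(2,3)X 2/4
(2,4)O 2/3
(2,5)O 2/2
(3,2)X 2/3
(3,3)O 1/4
(3,4)O 3/3
(4,2)X 2/2
(4,3)X 2/4
(4,4)O 3/4
(4,5)O 1/1
(5,1)X 0/1
(5,3)X 2/3
(5,4)O 1/2
(6,1)O 0/2
(6,2)X 1/2
(6,3)X 2/2
(6,5)X — no occupied neighbors
Sum over 22 particles: 2/2 + 3/3 + 2/2 + 1/1 + 2/2 + 4/4 + 2/4 + 2/3 + 2/2 + 2/3 + 1/4 + 3/3 + 2/2 + 2/4 + 3/4 + 1/1 + 0/1 + 2/3 + 1/2 + 0/2 + 1/2 + 2/2 = 16; mean = 16 ÷ 22 = 8/11 = 0.727272… → 0.727.

0.727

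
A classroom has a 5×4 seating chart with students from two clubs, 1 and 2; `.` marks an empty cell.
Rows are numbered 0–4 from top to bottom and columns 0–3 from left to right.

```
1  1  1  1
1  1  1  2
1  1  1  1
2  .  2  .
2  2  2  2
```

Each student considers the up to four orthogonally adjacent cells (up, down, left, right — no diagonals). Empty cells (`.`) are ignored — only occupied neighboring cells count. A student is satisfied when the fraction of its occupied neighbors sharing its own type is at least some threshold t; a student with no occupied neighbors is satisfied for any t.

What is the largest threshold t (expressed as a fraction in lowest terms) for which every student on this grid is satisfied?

Row 0: (0,0)1 2/2 · (0,1)1 3/3 · (0,2)1 3/3 · (0,3)1 1/2
Row 1: (1,0)1 3/3 · (1,1)1 4/4 · (1,2)1 3/4 · (1,3)2 0/3
Row 2: (2,0)1 2/3 · (2,1)1 3/3 · (2,2)1 3/4 · (2,3)1 1/2
Row 3: (3,0)2 1/2 · (3,2)2 1/2
Row 4: (4,0)2 2/2 · (4,1)2 2/2 · (4,2)2 3/3 · (4,3)2 1/1
The smallest same-type fraction is 0/3 at (1,3), which reduces to 0/1. Any threshold above that leaves this student unsatisfied.

0/1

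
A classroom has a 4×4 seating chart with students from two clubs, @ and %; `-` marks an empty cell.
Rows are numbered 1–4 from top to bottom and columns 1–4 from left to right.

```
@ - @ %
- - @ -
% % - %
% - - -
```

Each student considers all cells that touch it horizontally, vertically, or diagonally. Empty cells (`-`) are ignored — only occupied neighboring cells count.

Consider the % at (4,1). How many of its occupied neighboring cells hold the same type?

Occupied neighbors of (4,1): (3,1)=%, (3,2)=%.
Same type (%): 2 of 2.

2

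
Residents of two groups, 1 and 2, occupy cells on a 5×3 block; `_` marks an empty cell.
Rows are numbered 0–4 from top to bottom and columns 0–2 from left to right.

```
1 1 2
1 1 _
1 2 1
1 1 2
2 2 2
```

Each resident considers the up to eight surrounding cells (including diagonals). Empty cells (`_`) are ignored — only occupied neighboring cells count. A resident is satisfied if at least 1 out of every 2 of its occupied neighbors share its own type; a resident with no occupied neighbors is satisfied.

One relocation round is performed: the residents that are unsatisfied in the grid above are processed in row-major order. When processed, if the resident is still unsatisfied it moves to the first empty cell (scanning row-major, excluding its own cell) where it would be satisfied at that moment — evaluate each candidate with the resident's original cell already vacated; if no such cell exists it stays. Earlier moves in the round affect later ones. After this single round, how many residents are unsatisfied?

3

Initially unsatisfied (in order): (0,2), (2,1), (3,0), (3,1), (4,0).
  (0,2): no empty cell satisfies it; stays.
  (2,1): no empty cell satisfies it; stays.
  (3,0) → (1,2).
  (3,1): no empty cell satisfies it; stays.
  (4,0): now satisfied by earlier moves; stays.
Resulting grid:
1 1 2
1 1 1
1 2 1
_ 1 2
2 2 2
Unsatisfied now: (0,2), (2,1), (3,1).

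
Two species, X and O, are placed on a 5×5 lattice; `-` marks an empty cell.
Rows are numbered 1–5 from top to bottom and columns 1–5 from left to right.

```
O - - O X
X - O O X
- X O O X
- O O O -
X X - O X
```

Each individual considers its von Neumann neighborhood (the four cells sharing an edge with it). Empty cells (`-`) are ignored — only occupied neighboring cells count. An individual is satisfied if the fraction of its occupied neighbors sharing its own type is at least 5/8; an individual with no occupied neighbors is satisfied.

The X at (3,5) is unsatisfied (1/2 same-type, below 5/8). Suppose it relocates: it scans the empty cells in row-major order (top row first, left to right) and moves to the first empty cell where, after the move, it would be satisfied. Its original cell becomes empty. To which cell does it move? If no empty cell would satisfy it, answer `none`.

(2,2)

Vacating (3,5). Empty cells in order:
  (1,2): 0/1 same-type → still unsatisfied.
  (1,3): 0/2 same-type → still unsatisfied.
  (2,2): 2/3 same-type → satisfied — stop here.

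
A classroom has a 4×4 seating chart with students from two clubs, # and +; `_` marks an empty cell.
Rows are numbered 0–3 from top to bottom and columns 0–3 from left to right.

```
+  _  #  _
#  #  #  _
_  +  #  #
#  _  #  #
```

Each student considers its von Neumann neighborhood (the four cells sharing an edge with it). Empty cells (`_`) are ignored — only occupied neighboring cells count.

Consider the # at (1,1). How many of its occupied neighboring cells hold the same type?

Occupied neighbors of (1,1): (2,1)=+, (1,0)=#, (1,2)=#.
Same type (#): 2 of 3.

2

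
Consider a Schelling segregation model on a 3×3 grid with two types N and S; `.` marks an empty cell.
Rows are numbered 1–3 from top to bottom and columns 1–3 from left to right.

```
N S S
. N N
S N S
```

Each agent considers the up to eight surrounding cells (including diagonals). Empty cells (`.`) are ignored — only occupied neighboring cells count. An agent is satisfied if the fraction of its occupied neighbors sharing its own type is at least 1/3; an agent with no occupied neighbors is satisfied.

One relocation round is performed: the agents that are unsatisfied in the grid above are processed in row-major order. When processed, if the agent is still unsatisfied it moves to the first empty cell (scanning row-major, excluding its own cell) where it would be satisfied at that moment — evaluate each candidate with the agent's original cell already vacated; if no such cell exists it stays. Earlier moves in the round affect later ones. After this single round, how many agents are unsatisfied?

Initially unsatisfied (in order): (1,2), (3,1), (3,3).
  (1,2): no empty cell satisfies it; stays.
  (3,1): no empty cell satisfies it; stays.
  (3,3) → (2,1).
Resulting grid:
N S S
S N N
S N .
All satisfied now.

0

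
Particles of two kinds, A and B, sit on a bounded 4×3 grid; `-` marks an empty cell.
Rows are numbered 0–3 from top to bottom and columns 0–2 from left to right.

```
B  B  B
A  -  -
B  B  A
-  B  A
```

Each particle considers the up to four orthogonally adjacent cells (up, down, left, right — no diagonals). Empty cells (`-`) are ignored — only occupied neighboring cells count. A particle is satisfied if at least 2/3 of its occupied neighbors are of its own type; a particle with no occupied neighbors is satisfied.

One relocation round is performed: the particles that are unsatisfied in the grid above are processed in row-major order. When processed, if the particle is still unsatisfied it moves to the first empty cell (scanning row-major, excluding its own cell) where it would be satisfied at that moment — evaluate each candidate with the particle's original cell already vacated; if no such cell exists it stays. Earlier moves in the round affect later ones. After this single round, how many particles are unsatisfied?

3

Initially unsatisfied (in order): (0,0), (1,0), (2,0), (2,2), (3,1), (3,2).
  (0,0) → (1,1).
  (1,0): no empty cell satisfies it; stays.
  (2,0) → (1,2).
  (2,2): no empty cell satisfies it; stays.
  (3,1) → (3,0).
  (3,2): now satisfied by earlier moves; stays.
Resulting grid:
- B B
A B B
- B A
B - A
Unsatisfied now: (1,0), (2,1), (2,2).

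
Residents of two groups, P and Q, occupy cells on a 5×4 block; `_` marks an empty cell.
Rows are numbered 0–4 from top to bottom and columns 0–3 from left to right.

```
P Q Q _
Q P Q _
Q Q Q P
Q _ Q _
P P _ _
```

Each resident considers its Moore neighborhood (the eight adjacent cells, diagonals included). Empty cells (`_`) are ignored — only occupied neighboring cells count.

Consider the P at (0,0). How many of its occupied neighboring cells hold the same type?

1

Occupied neighbors of (0,0): (0,1)=Q, (1,0)=Q, (1,1)=P.
Same type (P): 1 of 3.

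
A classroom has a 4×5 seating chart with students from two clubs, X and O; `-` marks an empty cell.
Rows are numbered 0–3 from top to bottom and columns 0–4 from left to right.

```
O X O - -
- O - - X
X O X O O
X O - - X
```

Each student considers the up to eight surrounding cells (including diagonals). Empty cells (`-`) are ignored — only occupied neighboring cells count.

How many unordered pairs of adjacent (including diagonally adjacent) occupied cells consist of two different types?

Scan each occupied cell's neighbors to the right and below (and the two forward diagonals) so each pair is counted once.
Row 0: O(0,0)–X(0,1)≠ O(0,0)–O(1,1)= X(0,1)–O(0,2)≠ X(0,1)–O(1,1)≠ O(0,2)–O(1,1)=  → 3/5 unlike.
Row 1: O(1,1)–O(2,1)= O(1,1)–X(2,2)≠ O(1,1)–X(2,0)≠ X(1,4)–O(2,4)≠ X(1,4)–O(2,3)≠  → 4/5 unlike.
Row 2: X(2,0)–O(2,1)≠ X(2,0)–X(3,0)= X(2,0)–O(3,1)≠ O(2,1)–X(2,2)≠ O(2,1)–O(3,1)= O(2,1)–X(3,0)≠ X(2,2)–O(2,3)≠ X(2,2)–O(3,1)≠ O(2,3)–O(2,4)= O(2,3)–X(3,4)≠ O(2,4)–X(3,4)≠  → 8/11 unlike.
Row 3: X(3,0)–O(3,1)≠  → 1/1 unlike.
Total adjacent occupied pairs: 22; unlike-type pairs: 16.

16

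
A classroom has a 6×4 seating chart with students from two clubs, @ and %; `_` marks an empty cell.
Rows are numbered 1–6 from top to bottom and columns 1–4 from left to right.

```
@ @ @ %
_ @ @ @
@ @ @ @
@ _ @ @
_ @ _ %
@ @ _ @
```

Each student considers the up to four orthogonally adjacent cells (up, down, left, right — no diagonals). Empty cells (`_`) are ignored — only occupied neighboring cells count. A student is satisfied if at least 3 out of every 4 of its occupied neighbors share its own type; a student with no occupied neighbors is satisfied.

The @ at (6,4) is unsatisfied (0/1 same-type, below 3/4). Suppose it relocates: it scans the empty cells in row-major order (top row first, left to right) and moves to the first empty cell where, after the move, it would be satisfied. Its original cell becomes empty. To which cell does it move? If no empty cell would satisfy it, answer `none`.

(2,1)

Vacating (6,4). Empty cells in order:
  (2,1): 3/3 same-type → satisfied — stop here.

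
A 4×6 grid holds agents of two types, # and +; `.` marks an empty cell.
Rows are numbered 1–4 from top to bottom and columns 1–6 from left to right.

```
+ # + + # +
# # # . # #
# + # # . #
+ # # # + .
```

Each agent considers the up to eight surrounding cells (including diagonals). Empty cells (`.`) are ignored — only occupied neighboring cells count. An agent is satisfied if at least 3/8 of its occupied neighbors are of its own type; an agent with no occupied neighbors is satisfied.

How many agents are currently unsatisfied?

Row 1: (1,1)+ 0/3 ✗ · (1,2)# 3/5 ✓ · (1,3)+ 1/4 ✗ · (1,4)+ 1/4 ✗ · (1,5)# 2/4 ✓ · (1,6)+ 0/3 ✗
Row 2: (2,1)# 3/5 ✓ · (2,2)# 5/8 ✓ · (2,3)# 4/7 ✓ · (2,5)# 4/6 ✓ · (2,6)# 3/4 ✓
Row 3: (3,1)# 3/5 ✓ · (3,2)+ 1/8 ✗ · (3,3)# 6/7 ✓ · (3,4)# 5/6 ✓ · (3,6)# 2/3 ✓
Row 4: (4,1)+ 1/3 ✗ · (4,2)# 3/5 ✓ · (4,3)# 4/5 ✓ · (4,4)# 3/4 ✓ · (4,5)+ 0/3 ✗
Unsatisfied: (1,1), (1,3), (1,4), (1,6), (3,2), (4,1), (4,5) — 7 in total.

7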